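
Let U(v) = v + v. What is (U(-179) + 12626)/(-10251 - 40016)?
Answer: -12268/50267 ≈ -0.24406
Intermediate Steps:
U(v) = 2*v
(U(-179) + 12626)/(-10251 - 40016) = (2*(-179) + 12626)/(-10251 - 40016) = (-358 + 12626)/(-50267) = 12268*(-1/50267) = -12268/50267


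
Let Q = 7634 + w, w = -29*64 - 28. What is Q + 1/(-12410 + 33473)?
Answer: 121112251/21063 ≈ 5750.0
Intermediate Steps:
w = -1884 (w = -1856 - 28 = -1884)
Q = 5750 (Q = 7634 - 1884 = 5750)
Q + 1/(-12410 + 33473) = 5750 + 1/(-12410 + 33473) = 5750 + 1/21063 = 121112251/21063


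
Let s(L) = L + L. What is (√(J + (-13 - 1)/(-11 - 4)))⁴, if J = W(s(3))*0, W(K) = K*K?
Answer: 196/225 ≈ 0.87111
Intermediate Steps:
s(L) = 2*L
W(K) = K²
J = 0 (J = (2*3)²*0 = 6²*0 = 36*0 = 0)
(√(J + (-13 - 1)/(-11 - 4)))⁴ = (√(0 + (-13 - 1)/(-11 - 4)))⁴ = (√(0 - 14/(-15)))⁴ = (√(0 - 14*(-1/15)))⁴ = (√(0 + 14/15))⁴ = (√(14/15))⁴ = (√210/15)⁴ = 196/225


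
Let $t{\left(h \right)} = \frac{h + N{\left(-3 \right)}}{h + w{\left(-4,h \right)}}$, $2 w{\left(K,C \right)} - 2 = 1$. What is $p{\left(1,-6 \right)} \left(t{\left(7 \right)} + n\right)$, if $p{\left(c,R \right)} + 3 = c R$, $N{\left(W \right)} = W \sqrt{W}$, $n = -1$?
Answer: $\frac{27}{17} + \frac{54 i \sqrt{3}}{17} \approx 1.5882 + 5.5018 i$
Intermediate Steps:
$w{\left(K,C \right)} = \frac{3}{2}$ ($w{\left(K,C \right)} = 1 + \frac{1}{2} \cdot 1 = 1 + \frac{1}{2} = \frac{3}{2}$)
$N{\left(W \right)} = W^{\frac{3}{2}}$
$t{\left(h \right)} = \frac{h - 3 i \sqrt{3}}{\frac{3}{2} + h}$ ($t{\left(h \right)} = \frac{h + \left(-3\right)^{\frac{3}{2}}}{h + \frac{3}{2}} = \frac{h - 3 i \sqrt{3}}{\frac{3}{2} + h}$)
$p{\left(c,R \right)} = -3 + R c$ ($p{\left(c,R \right)} = -3 + c R = -3 + R c$)
$p{\left(1,-6 \right)} \left(t{\left(7 \right)} + n\right) = \left(-3 - 6\right) \left(\frac{2 \left(7 - 3 i \sqrt{3}\right)}{3 + 2 \cdot 7} - 1\right) = \left(-3 - 6\right) \left(\frac{2 \left(7 - 3 i \sqrt{3}\right)}{3 + 14} - 1\right) = - 9 \left(\frac{2 \left(7 - 3 i \sqrt{3}\right)}{17} - 1\right) = - 9 \left(2 \cdot \frac{1}{17} \left(7 - 3 i \sqrt{3}\right) - 1\right) = - 9 \left(\left(\frac{14}{17} - \frac{6 i \sqrt{3}}{17}\right) - 1\right) = - 9 \left(- \frac{3}{17} - \frac{6 i \sqrt{3}}{17}\right) = \frac{27}{17} + \frac{54 i \sqrt{3}}{17}$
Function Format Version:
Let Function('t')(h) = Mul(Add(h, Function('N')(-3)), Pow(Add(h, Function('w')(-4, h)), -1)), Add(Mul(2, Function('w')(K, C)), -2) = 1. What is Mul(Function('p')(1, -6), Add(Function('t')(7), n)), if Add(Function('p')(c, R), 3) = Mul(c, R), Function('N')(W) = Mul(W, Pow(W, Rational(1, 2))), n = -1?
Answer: Add(Rational(27, 17), Mul(Rational(54, 17), I, Pow(3, Rational(1, 2)))) ≈ Add(1.5882, Mul(5.5018, I))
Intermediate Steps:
Function('w')(K, C) = Rational(3, 2) (Function('w')(K, C) = Add(1, Mul(Rational(1, 2), 1)) = Add(1, Rational(1, 2)) = Rational(3, 2))
Function('N')(W) = Pow(W, Rational(3, 2))
Function('t')(h) = Mul(Pow(Add(Rational(3, 2), h), -1), Add(h, Mul(-3, I, Pow(3, Rational(1, 2))))) (Function('t')(h) = Mul(Add(h, Pow(-3, Rational(3, 2))), Pow(Add(h, Rational(3, 2)), -1)) = Mul(Add(h, Mul(-3, I, Pow(3, Rational(1, 2)))), Pow(Add(Rational(3, 2), h), -1)) = Mul(Pow(Add(Rational(3, 2), h), -1), Add(h, Mul(-3, I, Pow(3, Rational(1, 2))))))
Function('p')(c, R) = Add(-3, Mul(R, c)) (Function('p')(c, R) = Add(-3, Mul(c, R)) = Add(-3, Mul(R, c)))
Mul(Function('p')(1, -6), Add(Function('t')(7), n)) = Mul(Add(-3, Mul(-6, 1)), Add(Mul(2, Pow(Add(3, Mul(2, 7)), -1), Add(7, Mul(-3, I, Pow(3, Rational(1, 2))))), -1)) = Mul(Add(-3, -6), Add(Mul(2, Pow(Add(3, 14), -1), Add(7, Mul(-3, I, Pow(3, Rational(1, 2))))), -1)) = Mul(-9, Add(Mul(2, Pow(17, -1), Add(7, Mul(-3, I, Pow(3, Rational(1, 2))))), -1)) = Mul(-9, Add(Mul(2, Rational(1, 17), Add(7, Mul(-3, I, Pow(3, Rational(1, 2))))), -1)) = Mul(-9, Add(Add(Rational(14, 17), Mul(Rational(-6, 17), I, Pow(3, Rational(1, 2)))), -1)) = Mul(-9, Add(Rational(-3, 17), Mul(Rational(-6, 17), I, Pow(3, Rational(1, 2))))) = Add(Rational(27, 17), Mul(Rational(54, 17), I, Pow(3, Rational(1, 2))))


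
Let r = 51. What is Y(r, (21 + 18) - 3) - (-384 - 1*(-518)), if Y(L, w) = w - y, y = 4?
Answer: -102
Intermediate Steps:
Y(L, w) = -4 + w (Y(L, w) = w - 1*4 = w - 4 = -4 + w)
Y(r, (21 + 18) - 3) - (-384 - 1*(-518)) = (-4 + ((21 + 18) - 3)) - (-384 - 1*(-518)) = (-4 + (39 - 3)) - (-384 + 518) = (-4 + 36) - 1*134 = 32 - 134 = -102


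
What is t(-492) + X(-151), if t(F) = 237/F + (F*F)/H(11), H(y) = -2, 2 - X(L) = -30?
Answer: -19844079/164 ≈ -1.2100e+5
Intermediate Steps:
X(L) = 32 (X(L) = 2 - 1*(-30) = 2 + 30 = 32)
t(F) = 237/F - F²/2 (t(F) = 237/F + (F*F)/(-2) = 237/F + F²*(-½) = 237/F - F²/2)
t(-492) + X(-151) = (½)*(474 - 1*(-492)³)/(-492) + 32 = (½)*(-1/492)*(474 - 1*(-119095488)) + 32 = (½)*(-1/492)*(474 + 119095488) + 32 = (½)*(-1/492)*119095962 + 32 = -19849327/164 + 32 = -19844079/164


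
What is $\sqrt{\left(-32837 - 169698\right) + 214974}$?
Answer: $\sqrt{12439} \approx 111.53$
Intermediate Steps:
$\sqrt{\left(-32837 - 169698\right) + 214974} = \sqrt{-202535 + 214974} = \sqrt{12439}$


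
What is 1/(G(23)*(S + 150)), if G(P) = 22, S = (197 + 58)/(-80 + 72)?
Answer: 4/10395 ≈ 0.00038480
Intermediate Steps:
S = -255/8 (S = 255/(-8) = 255*(-1/8) = -255/8 ≈ -31.875)
1/(G(23)*(S + 150)) = 1/(22*(-255/8 + 150)) = 1/(22*(945/8)) = 1/(10395/4) = 4/10395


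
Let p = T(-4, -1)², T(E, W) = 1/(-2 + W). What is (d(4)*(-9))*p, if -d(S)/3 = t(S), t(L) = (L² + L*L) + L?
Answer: 108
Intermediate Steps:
t(L) = L + 2*L² (t(L) = (L² + L²) + L = 2*L² + L = L + 2*L²)
d(S) = -3*S*(1 + 2*S)
p = ⅑ (p = (1/(-2 - 1))² = (1/(-3))² = (-⅓)² = ⅑ ≈ 0.11111)
(d(4)*(-9))*p = (-3*4*(1 + 2*4)*(-9))*(⅑) = (-3*4*(1 + 8)*(-9))*(⅑) = (-3*4*9*(-9))*(⅑) = -108*(-9)*(⅑) = 972*(⅑) = 108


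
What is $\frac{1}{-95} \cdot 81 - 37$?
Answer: $- \frac{3596}{95} \approx -37.853$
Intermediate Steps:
$\frac{1}{-95} \cdot 81 - 37 = \left(- \frac{1}{95}\right) 81 - 37 = - \frac{81}{95} - 37 = - \frac{3596}{95}$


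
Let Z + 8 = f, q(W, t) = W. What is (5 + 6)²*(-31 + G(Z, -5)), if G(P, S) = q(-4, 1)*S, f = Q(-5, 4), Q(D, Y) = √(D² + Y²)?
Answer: -1331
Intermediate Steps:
f = √41 (f = √((-5)² + 4²) = √(25 + 16) = √41 ≈ 6.4031)
Z = -8 + √41 ≈ -1.5969
G(P, S) = -4*S
(5 + 6)²*(-31 + G(Z, -5)) = (5 + 6)²*(-31 - 4*(-5)) = 11²*(-31 + 20) = 121*(-11) = -1331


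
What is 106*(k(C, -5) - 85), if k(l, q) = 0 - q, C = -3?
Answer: -8480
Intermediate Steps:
k(l, q) = -q
106*(k(C, -5) - 85) = 106*(-1*(-5) - 85) = 106*(5 - 85) = 106*(-80) = -8480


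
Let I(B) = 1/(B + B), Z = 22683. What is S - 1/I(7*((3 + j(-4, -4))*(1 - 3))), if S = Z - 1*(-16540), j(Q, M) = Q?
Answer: 39195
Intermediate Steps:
I(B) = 1/(2*B)
S = 39223 (S = 22683 - 1*(-16540) = 22683 + 16540 = 39223)
S - 1/I(7*((3 + j(-4, -4))*(1 - 3))) = 39223 - 1/(1/(2*((7*((3 - 4)*(1 - 3)))))) = 39223 - 1/(1/(2*((7*(-1*(-2)))))) = 39223 - 1/(1/(2*((7*2)))) = 39223 - 1/((½)/14) = 39223 - 1/((½)*(1/14)) = 39223 - 1/1/28 = 39223 - 1*28 = 39223 - 28 = 39195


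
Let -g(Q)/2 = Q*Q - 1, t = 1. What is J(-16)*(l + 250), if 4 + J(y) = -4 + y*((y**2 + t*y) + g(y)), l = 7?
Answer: 1108184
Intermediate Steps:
g(Q) = 2 - 2*Q**2 (g(Q) = -2*(Q*Q - 1) = -2*(Q**2 - 1) = -2*(-1 + Q**2) = 2 - 2*Q**2)
J(y) = -8 + y*(2 + y - y**2) (J(y) = -4 + (-4 + y*((y**2 + 1*y) + (2 - 2*y**2))) = -4 + (-4 + y*((y**2 + y) + (2 - 2*y**2))) = -4 + (-4 + y*((y + y**2) + (2 - 2*y**2))) = -4 + (-4 + y*(2 + y - y**2)) = -8 + y*(2 + y - y**2))
J(-16)*(l + 250) = (-8 + (-16)**2 - 1*(-16)**3 + 2*(-16))*(7 + 250) = (-8 + 256 - 1*(-4096) - 32)*257 = (-8 + 256 + 4096 - 32)*257 = 4312*257 = 1108184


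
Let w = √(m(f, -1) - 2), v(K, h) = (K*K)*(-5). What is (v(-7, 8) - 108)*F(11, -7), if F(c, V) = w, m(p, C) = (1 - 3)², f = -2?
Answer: -353*√2 ≈ -499.22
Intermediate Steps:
m(p, C) = 4 (m(p, C) = (-2)² = 4)
v(K, h) = -5*K² (v(K, h) = K²*(-5) = -5*K²)
w = √2 (w = √(4 - 2) = √2 ≈ 1.4142)
F(c, V) = √2
(v(-7, 8) - 108)*F(11, -7) = (-5*(-7)² - 108)*√2 = (-5*49 - 108)*√2 = (-245 - 108)*√2 = -353*√2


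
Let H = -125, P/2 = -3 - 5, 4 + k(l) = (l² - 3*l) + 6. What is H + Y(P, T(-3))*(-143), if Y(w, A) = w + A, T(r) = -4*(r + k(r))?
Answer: 11887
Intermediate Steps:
k(l) = 2 + l² - 3*l (k(l) = -4 + ((l² - 3*l) + 6) = -4 + (6 + l² - 3*l) = 2 + l² - 3*l)
P = -16 (P = 2*(-3 - 5) = 2*(-8) = -16)
T(r) = -8 - 4*r² + 8*r (T(r) = -4*(r + (2 + r² - 3*r)) = -4*(2 + r² - 2*r) = -8 - 4*r² + 8*r)
Y(w, A) = A + w
H + Y(P, T(-3))*(-143) = -125 + ((-8 - 4*(-3)² + 8*(-3)) - 16)*(-143) = -125 + ((-8 - 4*9 - 24) - 16)*(-143) = -125 + ((-8 - 36 - 24) - 16)*(-143) = -125 + (-68 - 16)*(-143) = -125 - 84*(-143) = -125 + 12012 = 11887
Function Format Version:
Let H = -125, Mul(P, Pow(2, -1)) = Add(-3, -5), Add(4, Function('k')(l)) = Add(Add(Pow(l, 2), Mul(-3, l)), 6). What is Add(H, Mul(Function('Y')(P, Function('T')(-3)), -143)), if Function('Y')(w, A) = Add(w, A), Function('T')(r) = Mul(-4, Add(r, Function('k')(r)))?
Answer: 11887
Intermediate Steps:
Function('k')(l) = Add(2, Pow(l, 2), Mul(-3, l)) (Function('k')(l) = Add(-4, Add(Add(Pow(l, 2), Mul(-3, l)), 6)) = Add(-4, Add(6, Pow(l, 2), Mul(-3, l))) = Add(2, Pow(l, 2), Mul(-3, l)))
P = -16 (P = Mul(2, Add(-3, -5)) = Mul(2, -8) = -16)
Function('T')(r) = Add(-8, Mul(-4, Pow(r, 2)), Mul(8, r)) (Function('T')(r) = Mul(-4, Add(r, Add(2, Pow(r, 2), Mul(-3, r)))) = Mul(-4, Add(2, Pow(r, 2), Mul(-2, r))) = Add(-8, Mul(-4, Pow(r, 2)), Mul(8, r)))
Function('Y')(w, A) = Add(A, w)
Add(H, Mul(Function('Y')(P, Function('T')(-3)), -143)) = Add(-125, Mul(Add(Add(-8, Mul(-4, Pow(-3, 2)), Mul(8, -3)), -16), -143)) = Add(-125, Mul(Add(Add(-8, Mul(-4, 9), -24), -16), -143)) = Add(-125, Mul(Add(Add(-8, -36, -24), -16), -143)) = Add(-125, Mul(Add(-68, -16), -143)) = Add(-125, Mul(-84, -143)) = Add(-125, 12012) = 11887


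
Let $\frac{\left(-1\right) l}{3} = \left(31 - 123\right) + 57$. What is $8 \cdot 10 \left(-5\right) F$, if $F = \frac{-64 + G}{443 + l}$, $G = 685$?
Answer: $- \frac{62100}{137} \approx -453.28$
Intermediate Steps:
$l = 105$ ($l = - 3 \left(\left(31 - 123\right) + 57\right) = - 3 \left(-92 + 57\right) = \left(-3\right) \left(-35\right) = 105$)
$F = \frac{621}{548}$ ($F = \frac{-64 + 685}{443 + 105} = \frac{621}{548} \approx 1.1332$)
$8 \cdot 10 \left(-5\right) F = 8 \cdot 10 \left(-5\right) \frac{621}{548} = 80 \left(-5\right) \frac{621}{548} = \left(-400\right) \frac{621}{548} = - \frac{62100}{137}$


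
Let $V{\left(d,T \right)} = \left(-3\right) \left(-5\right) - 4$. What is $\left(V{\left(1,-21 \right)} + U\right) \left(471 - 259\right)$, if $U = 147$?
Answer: $33496$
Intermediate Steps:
$V{\left(d,T \right)} = 11$ ($V{\left(d,T \right)} = 15 - 4 = 11$)
$\left(V{\left(1,-21 \right)} + U\right) \left(471 - 259\right) = \left(11 + 147\right) \left(471 - 259\right) = 158 \cdot 212 = 33496$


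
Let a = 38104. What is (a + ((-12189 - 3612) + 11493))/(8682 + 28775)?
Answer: 4828/5351 ≈ 0.90226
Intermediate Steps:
(a + ((-12189 - 3612) + 11493))/(8682 + 28775) = (38104 + ((-12189 - 3612) + 11493))/(8682 + 28775) = (38104 + (-15801 + 11493))/37457 = (38104 - 4308)*(1/37457) = 33796*(1/37457) = 4828/5351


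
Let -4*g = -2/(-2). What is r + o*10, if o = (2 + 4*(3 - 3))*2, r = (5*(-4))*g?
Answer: 45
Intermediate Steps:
g = -¼ (g = -(-1)/(2*(-2)) = -(-1)*(-1)/(2*2) = -¼*1 = -¼ ≈ -0.25000)
r = 5 (r = (5*(-4))*(-¼) = -20*(-¼) = 5)
o = 4 (o = (2 + 4*0)*2 = (2 + 0)*2 = 2*2 = 4)
r + o*10 = 5 + 4*10 = 5 + 40 = 45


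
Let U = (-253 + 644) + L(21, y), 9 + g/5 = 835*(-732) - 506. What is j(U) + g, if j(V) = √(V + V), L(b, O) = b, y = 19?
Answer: -3058675 + 2*√206 ≈ -3.0586e+6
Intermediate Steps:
g = -3058675 (g = -45 + 5*(835*(-732) - 506) = -45 + 5*(-611220 - 506) = -45 + 5*(-611726) = -45 - 3058630 = -3058675)
U = 412 (U = (-253 + 644) + 21 = 391 + 21 = 412)
j(V) = √2*√V (j(V) = √(2*V) = √2*√V)
j(U) + g = √2*√412 - 3058675 = √2*(2*√103) - 3058675 = 2*√206 - 3058675 = -3058675 + 2*√206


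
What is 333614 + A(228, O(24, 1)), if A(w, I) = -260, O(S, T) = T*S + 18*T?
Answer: 333354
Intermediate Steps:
O(S, T) = 18*T + S*T (O(S, T) = S*T + 18*T = 18*T + S*T)
333614 + A(228, O(24, 1)) = 333614 - 260 = 333354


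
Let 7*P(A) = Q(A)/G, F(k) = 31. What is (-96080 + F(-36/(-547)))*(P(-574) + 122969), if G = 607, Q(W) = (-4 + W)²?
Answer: -50217237678885/4249 ≈ -1.1819e+10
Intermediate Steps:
P(A) = (-4 + A)²/4249 (P(A) = ((-4 + A)²/607)/7 = (-4 + A)²/4249)
(-96080 + F(-36/(-547)))*(P(-574) + 122969) = (-96080 + 31)*((-4 - 574)²/4249 + 122969) = -96049*((1/4249)*(-578)² + 122969) = -96049*((1/4249)*334084 + 122969) = -96049*(334084/4249 + 122969) = -96049*522829365/4249 = -50217237678885/4249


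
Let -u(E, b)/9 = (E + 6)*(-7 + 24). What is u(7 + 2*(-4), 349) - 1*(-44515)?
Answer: 43750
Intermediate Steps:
u(E, b) = -918 - 153*E (u(E, b) = -9*(E + 6)*(-7 + 24) = -9*(6 + E)*17 = -9*(102 + 17*E) = -918 - 153*E)
u(7 + 2*(-4), 349) - 1*(-44515) = (-918 - 153*(7 + 2*(-4))) - 1*(-44515) = (-918 - 153*(7 - 8)) + 44515 = (-918 - 153*(-1)) + 44515 = (-918 + 153) + 44515 = -765 + 44515 = 43750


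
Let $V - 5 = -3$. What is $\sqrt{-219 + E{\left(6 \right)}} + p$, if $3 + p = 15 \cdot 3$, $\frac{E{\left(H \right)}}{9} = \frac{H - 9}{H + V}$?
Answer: $42 + \frac{i \sqrt{3558}}{4} \approx 42.0 + 14.912 i$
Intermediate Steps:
$V = 2$ ($V = 5 - 3 = 2$)
$E{\left(H \right)} = \frac{9 \left(-9 + H\right)}{2 + H}$ ($E{\left(H \right)} = 9 \frac{H - 9}{H + 2} = 9 \frac{-9 + H}{2 + H} = \frac{9 \left(-9 + H\right)}{2 + H}$)
$p = 42$ ($p = -3 + 15 \cdot 3 = -3 + 45 = 42$)
$\sqrt{-219 + E{\left(6 \right)}} + p = \sqrt{-219 + \frac{9 \left(-9 + 6\right)}{2 + 6}} + 42 = \sqrt{-219 + 9 \cdot \frac{1}{8} \left(-3\right)} + 42 = \sqrt{-219 - \frac{27}{8}} + 42 = \sqrt{- \frac{1779}{8}} + 42 = \frac{i \sqrt{3558}}{4} + 42 = 42 + \frac{i \sqrt{3558}}{4}$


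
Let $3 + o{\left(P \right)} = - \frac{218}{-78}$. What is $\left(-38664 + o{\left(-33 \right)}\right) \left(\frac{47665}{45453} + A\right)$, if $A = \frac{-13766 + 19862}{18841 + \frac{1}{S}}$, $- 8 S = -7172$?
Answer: $- \frac{3177187032259871936}{59884085917305} \approx -53056.0$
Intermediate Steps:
$S = \frac{1793}{2}$ ($S = \left(- \frac{1}{8}\right) \left(-7172\right) = \frac{1793}{2} \approx 896.5$)
$o{\left(P \right)} = - \frac{8}{39}$ ($o{\left(P \right)} = -3 - \frac{218}{-78} = -3 - - \frac{109}{39} = -3 + \frac{109}{39} = - \frac{8}{39}$)
$A = \frac{10930128}{33781915}$ ($A = \frac{-13766 + 19862}{18841 + \frac{1}{\frac{1793}{2}}} = \frac{6096}{18841 + \frac{2}{1793}} = \frac{6096}{\frac{33781915}{1793}} = 6096 \cdot \frac{1793}{33781915} = \frac{10930128}{33781915} \approx 0.32355$)
$\left(-38664 + o{\left(-33 \right)}\right) \left(\frac{47665}{45453} + A\right) = \left(-38664 - \frac{8}{39}\right) \left(\frac{47665}{45453} + \frac{10930128}{33781915}\right) = - \frac{1507904 \left(47665 \cdot \frac{1}{45453} + \frac{10930128}{33781915}\right)}{39} = - \frac{1507904 \left(\frac{47665}{45453} + \frac{10930128}{33781915}\right)}{39} = \left(- \frac{1507904}{39}\right) \frac{2107022086459}{1535489382495} = - \frac{3177187032259871936}{59884085917305}$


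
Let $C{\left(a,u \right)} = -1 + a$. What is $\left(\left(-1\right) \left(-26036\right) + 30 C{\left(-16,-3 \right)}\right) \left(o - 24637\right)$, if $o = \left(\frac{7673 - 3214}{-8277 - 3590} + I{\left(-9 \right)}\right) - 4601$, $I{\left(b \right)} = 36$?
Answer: $- \frac{8845897280918}{11867} \approx -7.4542 \cdot 10^{8}$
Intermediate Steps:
$o = - \frac{54177314}{11867}$ ($o = \left(\frac{7673 - 3214}{-8277 - 3590} + 36\right) - 4601 = \left(\frac{4459}{-11867} + 36\right) - 4601 = \left(4459 \left(- \frac{1}{11867}\right) + 36\right) - 4601 = \left(- \frac{4459}{11867} + 36\right) - 4601 = \frac{422753}{11867} - 4601 = - \frac{54177314}{11867} \approx -4565.4$)
$\left(\left(-1\right) \left(-26036\right) + 30 C{\left(-16,-3 \right)}\right) \left(o - 24637\right) = \left(\left(-1\right) \left(-26036\right) + 30 \left(-1 - 16\right)\right) \left(- \frac{54177314}{11867} - 24637\right) = \left(26036 + 30 \left(-17\right)\right) \left(- \frac{346544593}{11867}\right) = \left(26036 - 510\right) \left(- \frac{346544593}{11867}\right) = 25526 \left(- \frac{346544593}{11867}\right) = - \frac{8845897280918}{11867}$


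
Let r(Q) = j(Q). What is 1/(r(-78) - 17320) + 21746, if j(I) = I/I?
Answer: 376618973/17319 ≈ 21746.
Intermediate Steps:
j(I) = 1
r(Q) = 1
1/(r(-78) - 17320) + 21746 = 1/(1 - 17320) + 21746 = 1/(-17319) + 21746 = -1/17319 + 21746 = 376618973/17319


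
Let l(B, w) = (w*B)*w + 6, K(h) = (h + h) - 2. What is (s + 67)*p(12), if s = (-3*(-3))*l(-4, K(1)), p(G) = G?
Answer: 1452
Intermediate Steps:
K(h) = -2 + 2*h (K(h) = 2*h - 2 = -2 + 2*h)
l(B, w) = 6 + B*w² (l(B, w) = (B*w)*w + 6 = B*w² + 6 = 6 + B*w²)
s = 54 (s = (-3*(-3))*(6 - 4*(-2 + 2*1)²) = 9*(6 - 4*(-2 + 2)²) = 9*(6 - 4*0²) = 9*(6 - 4*0) = 9*(6 + 0) = 9*6 = 54)
(s + 67)*p(12) = (54 + 67)*12 = 121*12 = 1452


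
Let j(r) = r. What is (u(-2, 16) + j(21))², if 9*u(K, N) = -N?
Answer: 29929/81 ≈ 369.49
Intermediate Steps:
u(K, N) = -N/9 (u(K, N) = (-N)/9 = -N/9)
(u(-2, 16) + j(21))² = (-⅑*16 + 21)² = (-16/9 + 21)² = (173/9)² = 29929/81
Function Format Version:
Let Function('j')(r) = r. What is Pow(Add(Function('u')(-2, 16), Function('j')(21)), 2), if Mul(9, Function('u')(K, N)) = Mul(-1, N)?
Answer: Rational(29929, 81) ≈ 369.49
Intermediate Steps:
Function('u')(K, N) = Mul(Rational(-1, 9), N) (Function('u')(K, N) = Mul(Rational(1, 9), Mul(-1, N)) = Mul(Rational(-1, 9), N))
Pow(Add(Function('u')(-2, 16), Function('j')(21)), 2) = Pow(Add(Mul(Rational(-1, 9), 16), 21), 2) = Pow(Add(Rational(-16, 9), 21), 2) = Pow(Rational(173, 9), 2) = Rational(29929, 81)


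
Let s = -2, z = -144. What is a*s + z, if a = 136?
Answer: -416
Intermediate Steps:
a*s + z = 136*(-2) - 144 = -272 - 144 = -416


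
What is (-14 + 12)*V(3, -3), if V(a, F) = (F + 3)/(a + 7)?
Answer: 0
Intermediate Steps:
V(a, F) = (3 + F)/(7 + a)
(-14 + 12)*V(3, -3) = (-14 + 12)*((3 - 3)/(7 + 3)) = -2*0/10 = -0/5 = -2*0 = 0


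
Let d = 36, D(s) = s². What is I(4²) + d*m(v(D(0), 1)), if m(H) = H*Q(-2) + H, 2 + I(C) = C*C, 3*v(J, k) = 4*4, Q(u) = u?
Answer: 62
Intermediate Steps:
v(J, k) = 16/3 (v(J, k) = (4*4)/3 = (⅓)*16 = 16/3)
I(C) = -2 + C² (I(C) = -2 + C*C = -2 + C²)
m(H) = -H (m(H) = H*(-2) + H = -2*H + H = -H)
I(4²) + d*m(v(D(0), 1)) = (-2 + (4²)²) + 36*(-1*16/3) = (-2 + 16²) + 36*(-16/3) = (-2 + 256) - 192 = 254 - 192 = 62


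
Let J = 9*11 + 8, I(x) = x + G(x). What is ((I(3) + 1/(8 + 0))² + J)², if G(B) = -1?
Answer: 50936769/4096 ≈ 12436.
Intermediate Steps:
I(x) = -1 + x (I(x) = x - 1 = -1 + x)
J = 107 (J = 99 + 8 = 107)
((I(3) + 1/(8 + 0))² + J)² = (((-1 + 3) + 1/(8 + 0))² + 107)² = ((2 + 1/8)² + 107)² = ((2 + ⅛)² + 107)² = ((17/8)² + 107)² = (289/64 + 107)² = (7137/64)² = 50936769/4096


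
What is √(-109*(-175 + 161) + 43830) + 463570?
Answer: 463570 + 2*√11339 ≈ 4.6378e+5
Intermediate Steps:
√(-109*(-175 + 161) + 43830) + 463570 = √(-109*(-14) + 43830) + 463570 = √(1526 + 43830) + 463570 = √45356 + 463570 = 2*√11339 + 463570 = 463570 + 2*√11339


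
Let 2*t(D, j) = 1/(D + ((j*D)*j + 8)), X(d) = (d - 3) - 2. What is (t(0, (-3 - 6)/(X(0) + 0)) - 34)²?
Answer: 294849/256 ≈ 1151.8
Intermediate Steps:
X(d) = -5 + d (X(d) = (-3 + d) - 2 = -5 + d)
t(D, j) = 1/(2*(8 + D + D*j²)) (t(D, j) = 1/(2*(D + ((j*D)*j + 8))) = 1/(2*(D + ((D*j)*j + 8))) = 1/(2*(D + (D*j² + 8))) = 1/(2*(D + (8 + D*j²))) = 1/(2*(8 + D + D*j²)))
(t(0, (-3 - 6)/(X(0) + 0)) - 34)² = (1/(2*(8 + 0 + 0*((-3 - 6)/((-5 + 0) + 0))²)) - 34)² = (1/(2*(8 + 0 + 0*(-9/(-5 + 0))²)) - 34)² = (1/(2*(8 + 0 + 0*(-9/(-5))²)) - 34)² = (1/(2*(8 + 0 + 0*(-9*(-⅕))²)) - 34)² = (1/(2*(8 + 0 + 0*(9/5)²)) - 34)² = (1/(2*(8 + 0 + 0*(81/25))) - 34)² = (1/(2*(8 + 0 + 0)) - 34)² = ((½)/8 - 34)² = ((½)*(⅛) - 34)² = (1/16 - 34)² = (-543/16)² = 294849/256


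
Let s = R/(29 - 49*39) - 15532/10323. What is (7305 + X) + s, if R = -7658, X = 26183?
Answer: 325325434339/9713943 ≈ 33491.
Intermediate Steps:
s = 24911155/9713943 (s = -7658/(29 - 49*39) - 15532/10323 = -7658/(29 - 1911) - 15532*1/10323 = -7658/(-1882) - 15532/10323 = -7658*(-1/1882) - 15532/10323 = 3829/941 - 15532/10323 = 24911155/9713943 ≈ 2.5645)
(7305 + X) + s = (7305 + 26183) + 24911155/9713943 = 33488 + 24911155/9713943 = 325325434339/9713943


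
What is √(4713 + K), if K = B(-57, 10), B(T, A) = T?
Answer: 4*√291 ≈ 68.235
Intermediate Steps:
K = -57
√(4713 + K) = √(4713 - 57) = √4656 = 4*√291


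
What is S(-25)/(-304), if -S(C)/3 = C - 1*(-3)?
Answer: -33/152 ≈ -0.21711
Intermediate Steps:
S(C) = -9 - 3*C (S(C) = -3*(C - 1*(-3)) = -3*(C + 3) = -3*(3 + C) = -9 - 3*C)
S(-25)/(-304) = (-9 - 3*(-25))/(-304) = (-9 + 75)*(-1/304) = 66*(-1/304) = -33/152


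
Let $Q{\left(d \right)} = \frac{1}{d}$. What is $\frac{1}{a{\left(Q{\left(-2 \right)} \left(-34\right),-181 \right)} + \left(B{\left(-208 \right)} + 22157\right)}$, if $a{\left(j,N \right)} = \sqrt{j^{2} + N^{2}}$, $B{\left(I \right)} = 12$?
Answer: $\frac{22169}{491431511} - \frac{5 \sqrt{1322}}{491431511} \approx 4.4741 \cdot 10^{-5}$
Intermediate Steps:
$a{\left(j,N \right)} = \sqrt{N^{2} + j^{2}}$
$\frac{1}{a{\left(Q{\left(-2 \right)} \left(-34\right),-181 \right)} + \left(B{\left(-208 \right)} + 22157\right)} = \frac{1}{\sqrt{\left(-181\right)^{2} + \left(\frac{1}{-2} \left(-34\right)\right)^{2}} + \left(12 + 22157\right)} = \frac{1}{\sqrt{32761 + \left(\left(- \frac{1}{2}\right) \left(-34\right)\right)^{2}} + 22169} = \frac{1}{\sqrt{32761 + 17^{2}} + 22169} = \frac{1}{\sqrt{32761 + 289} + 22169} = \frac{1}{\sqrt{33050} + 22169} = \frac{1}{5 \sqrt{1322} + 22169} = \frac{1}{22169 + 5 \sqrt{1322}}$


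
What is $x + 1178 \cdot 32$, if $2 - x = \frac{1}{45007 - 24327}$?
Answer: $\frac{779594639}{20680} \approx 37698.0$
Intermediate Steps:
$x = \frac{41359}{20680}$ ($x = 2 - \frac{1}{45007 - 24327} = 2 - \frac{1}{20680} = \frac{41359}{20680} \approx 2.0$)
$x + 1178 \cdot 32 = \frac{41359}{20680} + 1178 \cdot 32 = \frac{41359}{20680} + 37696 = \frac{779594639}{20680}$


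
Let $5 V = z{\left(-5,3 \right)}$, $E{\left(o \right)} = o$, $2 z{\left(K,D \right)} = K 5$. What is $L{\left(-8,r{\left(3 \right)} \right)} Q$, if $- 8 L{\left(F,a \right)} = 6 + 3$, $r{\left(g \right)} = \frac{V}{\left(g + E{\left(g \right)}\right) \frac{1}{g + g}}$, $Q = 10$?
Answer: $- \frac{45}{4} \approx -11.25$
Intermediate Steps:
$z{\left(K,D \right)} = \frac{5 K}{2}$ ($z{\left(K,D \right)} = \frac{K 5}{2} = \frac{5 K}{2}$)
$V = - \frac{5}{2}$ ($V = \frac{\frac{5}{2} \left(-5\right)}{5} = \frac{1}{5} \left(- \frac{25}{2}\right) = - \frac{5}{2} \approx -2.5$)
$r{\left(g \right)} = - \frac{5}{2}$ ($r{\left(g \right)} = - \frac{5}{2 \frac{g + g}{g + g}} = - \frac{5}{2 \frac{2 g}{2 g}} = - \frac{5}{2 \cdot 2 g \frac{1}{2 g}} = - \frac{5}{2 \cdot 1} = \left(- \frac{5}{2}\right) 1 = - \frac{5}{2}$)
$L{\left(F,a \right)} = - \frac{9}{8}$ ($L{\left(F,a \right)} = - \frac{6 + 3}{8} = \left(- \frac{1}{8}\right) 9 = - \frac{9}{8}$)
$L{\left(-8,r{\left(3 \right)} \right)} Q = \left(- \frac{9}{8}\right) 10 = - \frac{45}{4}$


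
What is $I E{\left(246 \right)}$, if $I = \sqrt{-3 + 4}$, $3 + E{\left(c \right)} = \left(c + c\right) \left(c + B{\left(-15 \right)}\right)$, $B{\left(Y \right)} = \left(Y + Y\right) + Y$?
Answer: $98889$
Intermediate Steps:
$B{\left(Y \right)} = 3 Y$ ($B{\left(Y \right)} = 2 Y + Y = 3 Y$)
$E{\left(c \right)} = -3 + 2 c \left(-45 + c\right)$ ($E{\left(c \right)} = -3 + \left(c + c\right) \left(c + 3 \left(-15\right)\right) = -3 + 2 c \left(c - 45\right) = -3 + 2 c \left(-45 + c\right)$)
$I = 1$ ($I = \sqrt{1} = 1$)
$I E{\left(246 \right)} = 1 \left(-3 - 22140 + 2 \cdot 246^{2}\right) = 1 \left(-3 - 22140 + 2 \cdot 60516\right) = 1 \left(-3 - 22140 + 121032\right) = 1 \cdot 98889 = 98889$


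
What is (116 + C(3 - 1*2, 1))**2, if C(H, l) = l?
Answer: 13689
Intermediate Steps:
(116 + C(3 - 1*2, 1))**2 = (116 + 1)**2 = 117**2 = 13689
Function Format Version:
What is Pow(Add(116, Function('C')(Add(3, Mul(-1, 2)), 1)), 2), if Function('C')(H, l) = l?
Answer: 13689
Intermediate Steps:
Pow(Add(116, Function('C')(Add(3, Mul(-1, 2)), 1)), 2) = Pow(Add(116, 1), 2) = Pow(117, 2) = 13689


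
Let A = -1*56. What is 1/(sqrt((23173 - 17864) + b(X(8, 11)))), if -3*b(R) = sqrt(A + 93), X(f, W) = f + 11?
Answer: sqrt(3)/sqrt(15927 - sqrt(37)) ≈ 0.013727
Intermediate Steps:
X(f, W) = 11 + f
A = -56
b(R) = -sqrt(37)/3 (b(R) = -sqrt(-56 + 93)/3 = -sqrt(37)/3)
1/(sqrt((23173 - 17864) + b(X(8, 11)))) = 1/(sqrt((23173 - 17864) - sqrt(37)/3)) = 1/(sqrt(5309 - sqrt(37)/3)) = 1/sqrt(5309 - sqrt(37)/3)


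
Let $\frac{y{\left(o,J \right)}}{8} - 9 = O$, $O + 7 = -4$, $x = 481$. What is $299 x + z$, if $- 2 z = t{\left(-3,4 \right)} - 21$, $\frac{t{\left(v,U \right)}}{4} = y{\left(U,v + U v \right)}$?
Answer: $\frac{287723}{2} \approx 1.4386 \cdot 10^{5}$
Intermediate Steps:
$O = -11$ ($O = -7 - 4 = -11$)
$y{\left(o,J \right)} = -16$ ($y{\left(o,J \right)} = 72 + 8 \left(-11\right) = 72 - 88 = -16$)
$t{\left(v,U \right)} = -64$ ($t{\left(v,U \right)} = 4 \left(-16\right) = -64$)
$z = \frac{85}{2}$ ($z = - \frac{-64 - 21}{2} = \left(- \frac{1}{2}\right) \left(-85\right) = \frac{85}{2} \approx 42.5$)
$299 x + z = 299 \cdot 481 + \frac{85}{2} = 143819 + \frac{85}{2} = \frac{287723}{2}$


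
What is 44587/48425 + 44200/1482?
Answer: 84863959/2760225 ≈ 30.745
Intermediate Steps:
44587/48425 + 44200/1482 = 44587*(1/48425) + 44200*(1/1482) = 44587/48425 + 1700/57 = 84863959/2760225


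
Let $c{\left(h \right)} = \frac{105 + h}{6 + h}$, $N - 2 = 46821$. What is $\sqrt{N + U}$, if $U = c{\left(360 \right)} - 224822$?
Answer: $\frac{i \sqrt{2649318206}}{122} \approx 421.9 i$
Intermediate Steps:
$N = 46823$ ($N = 2 + 46821 = 46823$)
$c{\left(h \right)} = \frac{105 + h}{6 + h}$
$U = - \frac{27428129}{122}$ ($U = \frac{105 + 360}{6 + 360} - 224822 = \frac{1}{366} \cdot 465 - 224822 = \frac{155}{122} - 224822 = - \frac{27428129}{122} \approx -2.2482 \cdot 10^{5}$)
$\sqrt{N + U} = \sqrt{46823 - \frac{27428129}{122}} = \sqrt{- \frac{21715723}{122}} = \frac{i \sqrt{2649318206}}{122}$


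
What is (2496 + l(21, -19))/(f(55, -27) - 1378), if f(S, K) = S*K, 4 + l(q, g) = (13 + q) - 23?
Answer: -2503/2863 ≈ -0.87426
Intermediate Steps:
l(q, g) = -14 + q (l(q, g) = -4 + ((13 + q) - 23) = -4 + (-10 + q) = -14 + q)
f(S, K) = K*S
(2496 + l(21, -19))/(f(55, -27) - 1378) = (2496 + (-14 + 21))/(-27*55 - 1378) = (2496 + 7)/(-1485 - 1378) = 2503/(-2863) = 2503*(-1/2863) = -2503/2863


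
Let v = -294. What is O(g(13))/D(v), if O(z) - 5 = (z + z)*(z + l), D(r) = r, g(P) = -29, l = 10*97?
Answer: 18191/98 ≈ 185.62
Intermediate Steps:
l = 970
O(z) = 5 + 2*z*(970 + z) (O(z) = 5 + (z + z)*(z + 970) = 5 + (2*z)*(970 + z) = 5 + 2*z*(970 + z))
O(g(13))/D(v) = (5 + 2*(-29)**2 + 1940*(-29))/(-294) = (5 + 2*841 - 56260)*(-1/294) = (5 + 1682 - 56260)*(-1/294) = -54573*(-1/294) = 18191/98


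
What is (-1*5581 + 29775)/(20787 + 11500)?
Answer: 24194/32287 ≈ 0.74934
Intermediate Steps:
(-1*5581 + 29775)/(20787 + 11500) = (-5581 + 29775)/32287 = 24194*(1/32287) = 24194/32287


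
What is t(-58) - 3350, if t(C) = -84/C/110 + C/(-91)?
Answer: -486141329/145145 ≈ -3349.3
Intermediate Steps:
t(C) = -42/(55*C) - C/91 (t(C) = -84/C*(1/110) + C*(-1/91) = -42/(55*C) - C/91)
t(-58) - 3350 = (-42/55/(-58) - 1/91*(-58)) - 3350 = (-42/55*(-1/58) + 58/91) - 3350 = (21/1595 + 58/91) - 3350 = 94421/145145 - 3350 = -486141329/145145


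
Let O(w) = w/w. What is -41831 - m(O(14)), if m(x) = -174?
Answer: -41657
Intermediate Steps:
O(w) = 1
-41831 - m(O(14)) = -41831 - 1*(-174) = -41831 + 174 = -41657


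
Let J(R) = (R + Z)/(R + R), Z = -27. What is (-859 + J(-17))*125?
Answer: -1822625/17 ≈ -1.0721e+5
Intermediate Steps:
J(R) = (-27 + R)/(2*R) (J(R) = (R - 27)/(R + R) = (-27 + R)/((2*R)) = (-27 + R)*(1/(2*R)) = (-27 + R)/(2*R))
(-859 + J(-17))*125 = (-859 + (½)*(-27 - 17)/(-17))*125 = (-859 + (½)*(-1/17)*(-44))*125 = (-859 + 22/17)*125 = -14581/17*125 = -1822625/17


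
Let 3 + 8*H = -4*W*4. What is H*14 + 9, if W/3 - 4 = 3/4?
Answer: -1581/4 ≈ -395.25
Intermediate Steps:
W = 57/4 (W = 12 + 3*(3/4) = 12 + 3*(3*(¼)) = 12 + 3*(¾) = 12 + 9/4 = 57/4 ≈ 14.250)
H = -231/8 (H = -3/8 + (-4*57/4*4)/8 = -3/8 + (-57*4)/8 = -3/8 + (⅛)*(-228) = -3/8 - 57/2 = -231/8 ≈ -28.875)
H*14 + 9 = -231/8*14 + 9 = -1617/4 + 9 = -1581/4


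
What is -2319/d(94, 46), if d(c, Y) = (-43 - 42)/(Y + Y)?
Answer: 213348/85 ≈ 2510.0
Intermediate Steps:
d(c, Y) = -85/(2*Y) (d(c, Y) = -85*1/(2*Y) = -85/(2*Y))
-2319/d(94, 46) = -2319/((-85/2/46)) = -2319/((-85/2*1/46)) = -2319/(-85/92) = -2319*(-92/85) = 213348/85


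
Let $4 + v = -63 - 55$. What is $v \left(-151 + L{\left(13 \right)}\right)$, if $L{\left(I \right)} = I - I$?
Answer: $18422$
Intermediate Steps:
$L{\left(I \right)} = 0$
$v = -122$ ($v = -4 - 118 = -122$)
$v \left(-151 + L{\left(13 \right)}\right) = - 122 \left(-151 + 0\right) = \left(-122\right) \left(-151\right) = 18422$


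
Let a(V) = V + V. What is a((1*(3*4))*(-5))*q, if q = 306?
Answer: -36720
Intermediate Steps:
a(V) = 2*V
a((1*(3*4))*(-5))*q = (2*((1*(3*4))*(-5)))*306 = (2*((1*12)*(-5)))*306 = (2*(12*(-5)))*306 = (2*(-60))*306 = -120*306 = -36720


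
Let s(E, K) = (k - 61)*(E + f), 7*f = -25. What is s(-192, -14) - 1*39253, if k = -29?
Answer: -151561/7 ≈ -21652.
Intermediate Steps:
f = -25/7 (f = (1/7)*(-25) = -25/7 ≈ -3.5714)
s(E, K) = 2250/7 - 90*E (s(E, K) = (-29 - 61)*(E - 25/7) = -90*(-25/7 + E) = 2250/7 - 90*E)
s(-192, -14) - 1*39253 = (2250/7 - 90*(-192)) - 1*39253 = (2250/7 + 17280) - 39253 = 123210/7 - 39253 = -151561/7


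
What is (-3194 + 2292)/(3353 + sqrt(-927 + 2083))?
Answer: -902/3387 ≈ -0.26631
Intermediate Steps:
(-3194 + 2292)/(3353 + sqrt(-927 + 2083)) = -902/(3353 + sqrt(1156)) = -902/(3353 + 34) = -902/3387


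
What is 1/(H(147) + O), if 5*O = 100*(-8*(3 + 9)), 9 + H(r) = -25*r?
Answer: -1/5604 ≈ -0.00017844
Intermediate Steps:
H(r) = -9 - 25*r
O = -1920 (O = (100*(-8*(3 + 9)))/5 = (100*(-8*12))/5 = (100*(-96))/5 = (⅕)*(-9600) = -1920)
1/(H(147) + O) = 1/((-9 - 25*147) - 1920) = 1/((-9 - 3675) - 1920) = 1/(-3684 - 1920) = 1/(-5604) = -1/5604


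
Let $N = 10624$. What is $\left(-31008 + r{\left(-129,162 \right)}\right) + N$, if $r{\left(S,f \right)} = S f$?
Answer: $-41282$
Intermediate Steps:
$\left(-31008 + r{\left(-129,162 \right)}\right) + N = \left(-31008 - 20898\right) + 10624 = -51906 + 10624 = -41282$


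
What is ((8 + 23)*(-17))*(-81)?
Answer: 42687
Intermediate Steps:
((8 + 23)*(-17))*(-81) = (31*(-17))*(-81) = -527*(-81) = 42687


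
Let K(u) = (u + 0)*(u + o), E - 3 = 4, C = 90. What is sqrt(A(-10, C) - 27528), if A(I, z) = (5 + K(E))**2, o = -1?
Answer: I*sqrt(25319) ≈ 159.12*I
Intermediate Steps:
E = 7 (E = 3 + 4 = 7)
K(u) = u*(-1 + u) (K(u) = (u + 0)*(u - 1) = u*(-1 + u))
A(I, z) = 2209 (A(I, z) = (5 + 7*(-1 + 7))**2 = (5 + 7*6)**2 = (5 + 42)**2 = 47**2 = 2209)
sqrt(A(-10, C) - 27528) = sqrt(2209 - 27528) = sqrt(-25319) = I*sqrt(25319)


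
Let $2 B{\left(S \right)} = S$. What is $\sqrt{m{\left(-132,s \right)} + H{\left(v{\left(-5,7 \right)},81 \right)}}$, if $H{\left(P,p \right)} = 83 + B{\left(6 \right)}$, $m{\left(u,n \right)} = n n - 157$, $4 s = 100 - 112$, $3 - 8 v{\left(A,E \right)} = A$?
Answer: $i \sqrt{62} \approx 7.874 i$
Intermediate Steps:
$v{\left(A,E \right)} = \frac{3}{8} - \frac{A}{8}$
$B{\left(S \right)} = \frac{S}{2}$
$s = -3$ ($s = \frac{100 - 112}{4} = \frac{1}{4} \left(-12\right) = -3$)
$m{\left(u,n \right)} = -157 + n^{2}$ ($m{\left(u,n \right)} = n^{2} - 157 = -157 + n^{2}$)
$H{\left(P,p \right)} = 86$ ($H{\left(P,p \right)} = 83 + \frac{1}{2} \cdot 6 = 83 + 3 = 86$)
$\sqrt{m{\left(-132,s \right)} + H{\left(v{\left(-5,7 \right)},81 \right)}} = \sqrt{\left(-157 + \left(-3\right)^{2}\right) + 86} = \sqrt{\left(-157 + 9\right) + 86} = \sqrt{-148 + 86} = \sqrt{-62} = i \sqrt{62}$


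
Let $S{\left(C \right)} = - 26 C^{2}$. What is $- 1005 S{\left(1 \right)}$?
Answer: $26130$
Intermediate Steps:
$- 1005 S{\left(1 \right)} = - 1005 \left(- 26 \cdot 1^{2}\right) = - 1005 \left(\left(-26\right) 1\right) = \left(-1005\right) \left(-26\right) = 26130$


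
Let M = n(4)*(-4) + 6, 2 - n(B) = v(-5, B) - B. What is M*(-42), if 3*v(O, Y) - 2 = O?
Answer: 924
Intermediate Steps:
v(O, Y) = ⅔ + O/3
n(B) = 3 + B (n(B) = 2 - ((⅔ + (⅓)*(-5)) - B) = 2 - ((⅔ - 5/3) - B) = 2 - (-1 - B) = 2 + (1 + B) = 3 + B)
M = -22 (M = (3 + 4)*(-4) + 6 = 7*(-4) + 6 = -28 + 6 = -22)
M*(-42) = -22*(-42) = 924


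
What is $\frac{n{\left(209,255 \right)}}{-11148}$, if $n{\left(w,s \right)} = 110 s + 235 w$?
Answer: $- \frac{77165}{11148} \approx -6.9219$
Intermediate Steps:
$\frac{n{\left(209,255 \right)}}{-11148} = \frac{110 \cdot 255 + 235 \cdot 209}{-11148} = \left(28050 + 49115\right) \left(- \frac{1}{11148}\right) = 77165 \left(- \frac{1}{11148}\right) = - \frac{77165}{11148}$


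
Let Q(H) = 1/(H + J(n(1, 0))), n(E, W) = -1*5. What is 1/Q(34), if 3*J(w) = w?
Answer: 97/3 ≈ 32.333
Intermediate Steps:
n(E, W) = -5
J(w) = w/3
Q(H) = 1/(-5/3 + H) (Q(H) = 1/(H + (⅓)*(-5)) = 1/(H - 5/3) = 1/(-5/3 + H))
1/Q(34) = 1/(3/(-5 + 3*34)) = 1/(3/(-5 + 102)) = 1/(3/97) = 97/3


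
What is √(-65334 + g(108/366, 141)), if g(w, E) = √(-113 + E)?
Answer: √(-65334 + 2*√7) ≈ 255.59*I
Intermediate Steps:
√(-65334 + g(108/366, 141)) = √(-65334 + √(-113 + 141)) = √(-65334 + √28) = √(-65334 + 2*√7)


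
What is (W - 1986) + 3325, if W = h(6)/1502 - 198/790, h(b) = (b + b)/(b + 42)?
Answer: 3177066843/2373160 ≈ 1338.8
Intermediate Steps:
h(b) = 2*b/(42 + b) (h(b) = (2*b)/(42 + b) = 2*b/(42 + b))
W = -594397/2373160 (W = (2*6/(42 + 6))/1502 - 198/790 = (2*6/48)*(1/1502) - 198*1/790 = (2*6*(1/48))*(1/1502) - 99/395 = (¼)*(1/1502) - 99/395 = 1/6008 - 99/395 = -594397/2373160 ≈ -0.25047)
(W - 1986) + 3325 = (-594397/2373160 - 1986) + 3325 = -4713690157/2373160 + 3325 = 3177066843/2373160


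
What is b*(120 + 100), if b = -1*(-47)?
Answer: 10340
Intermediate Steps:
b = 47
b*(120 + 100) = 47*(120 + 100) = 47*220 = 10340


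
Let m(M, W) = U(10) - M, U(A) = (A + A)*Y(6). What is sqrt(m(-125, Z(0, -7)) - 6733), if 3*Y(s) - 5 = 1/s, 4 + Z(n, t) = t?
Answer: I*sqrt(59162)/3 ≈ 81.078*I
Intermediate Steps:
Z(n, t) = -4 + t
Y(s) = 5/3 + 1/(3*s)
U(A) = 31*A/9 (U(A) = (A + A)*((1/3)*(1 + 5*6)/6) = (2*A)*((1/3)*(1/6)*(1 + 30)) = (2*A)*((1/3)*(1/6)*31) = (2*A)*(31/18) = 31*A/9)
m(M, W) = 310/9 - M (m(M, W) = (31/9)*10 - M = 310/9 - M)
sqrt(m(-125, Z(0, -7)) - 6733) = sqrt((310/9 - 1*(-125)) - 6733) = sqrt((310/9 + 125) - 6733) = sqrt(1435/9 - 6733) = sqrt(-59162/9) = I*sqrt(59162)/3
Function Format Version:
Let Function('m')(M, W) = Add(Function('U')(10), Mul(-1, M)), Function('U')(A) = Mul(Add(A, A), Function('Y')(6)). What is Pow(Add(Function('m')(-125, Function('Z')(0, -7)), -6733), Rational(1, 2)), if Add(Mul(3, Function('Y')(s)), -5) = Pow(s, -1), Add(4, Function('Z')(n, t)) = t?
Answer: Mul(Rational(1, 3), I, Pow(59162, Rational(1, 2))) ≈ Mul(81.078, I)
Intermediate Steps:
Function('Z')(n, t) = Add(-4, t)
Function('Y')(s) = Add(Rational(5, 3), Mul(Rational(1, 3), Pow(s, -1)))
Function('U')(A) = Mul(Rational(31, 9), A) (Function('U')(A) = Mul(Add(A, A), Mul(Rational(1, 3), Pow(6, -1), Add(1, Mul(5, 6)))) = Mul(Mul(2, A), Mul(Rational(1, 3), Rational(1, 6), Add(1, 30))) = Mul(Mul(2, A), Mul(Rational(1, 3), Rational(1, 6), 31)) = Mul(Mul(2, A), Rational(31, 18)) = Mul(Rational(31, 9), A))
Function('m')(M, W) = Add(Rational(310, 9), Mul(-1, M)) (Function('m')(M, W) = Add(Mul(Rational(31, 9), 10), Mul(-1, M)) = Add(Rational(310, 9), Mul(-1, M)))
Pow(Add(Function('m')(-125, Function('Z')(0, -7)), -6733), Rational(1, 2)) = Pow(Add(Add(Rational(310, 9), Mul(-1, -125)), -6733), Rational(1, 2)) = Pow(Add(Add(Rational(310, 9), 125), -6733), Rational(1, 2)) = Pow(Add(Rational(1435, 9), -6733), Rational(1, 2)) = Pow(Rational(-59162, 9), Rational(1, 2)) = Mul(Rational(1, 3), I, Pow(59162, Rational(1, 2)))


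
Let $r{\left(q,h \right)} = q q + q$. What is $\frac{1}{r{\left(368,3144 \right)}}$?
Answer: $\frac{1}{135792} \approx 7.3642 \cdot 10^{-6}$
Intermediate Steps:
$r{\left(q,h \right)} = q + q^{2}$ ($r{\left(q,h \right)} = q^{2} + q = q + q^{2}$)
$\frac{1}{r{\left(368,3144 \right)}} = \frac{1}{368 \left(1 + 368\right)} = \frac{1}{368 \cdot 369} = \frac{1}{135792}$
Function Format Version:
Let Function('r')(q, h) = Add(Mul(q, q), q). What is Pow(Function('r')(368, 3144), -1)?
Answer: Rational(1, 135792) ≈ 7.3642e-6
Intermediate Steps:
Function('r')(q, h) = Add(q, Pow(q, 2)) (Function('r')(q, h) = Add(Pow(q, 2), q) = Add(q, Pow(q, 2)))
Pow(Function('r')(368, 3144), -1) = Pow(Mul(368, Add(1, 368)), -1) = Pow(Mul(368, 369), -1) = Pow(135792, -1) = Rational(1, 135792)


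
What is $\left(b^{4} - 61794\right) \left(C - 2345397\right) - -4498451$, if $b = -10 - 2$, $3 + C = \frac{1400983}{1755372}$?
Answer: $\frac{28174276140753193}{292562} \approx 9.6302 \cdot 10^{10}$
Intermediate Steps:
$C = - \frac{3865133}{1755372}$ ($C = -3 + \frac{1400983}{1755372} = - \frac{3865133}{1755372} \approx -2.2019$)
$b = -12$
$\left(b^{4} - 61794\right) \left(C - 2345397\right) - -4498451 = \left(\left(-12\right)^{4} - 61794\right) \left(- \frac{3865133}{1755372} - 2345397\right) - -4498451 = \left(20736 - 61794\right) \left(- \frac{4117048087817}{1755372}\right) + 4498451 = \left(-41058\right) \left(- \frac{4117048087817}{1755372}\right) + 4498451 = \frac{28172960064931731}{292562} + 4498451 = \frac{28174276140753193}{292562}$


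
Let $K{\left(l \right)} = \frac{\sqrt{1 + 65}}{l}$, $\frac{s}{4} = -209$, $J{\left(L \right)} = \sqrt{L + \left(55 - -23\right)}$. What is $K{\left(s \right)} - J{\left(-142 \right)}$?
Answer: $- 8 i - \frac{\sqrt{66}}{836} \approx -0.0097177 - 8.0 i$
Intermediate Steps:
$J{\left(L \right)} = \sqrt{78 + L}$ ($J{\left(L \right)} = \sqrt{L + \left(55 + 23\right)} = \sqrt{L + 78} = \sqrt{78 + L}$)
$s = -836$ ($s = 4 \left(-209\right) = -836$)
$K{\left(l \right)} = \frac{\sqrt{66}}{l}$
$K{\left(s \right)} - J{\left(-142 \right)} = \frac{\sqrt{66}}{-836} - \sqrt{78 - 142} = \sqrt{66} \left(- \frac{1}{836}\right) - \sqrt{-64} = - \frac{\sqrt{66}}{836} - 8 i = - 8 i - \frac{\sqrt{66}}{836}$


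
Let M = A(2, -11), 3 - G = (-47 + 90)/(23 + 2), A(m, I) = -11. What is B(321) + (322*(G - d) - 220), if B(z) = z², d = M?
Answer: 2669379/25 ≈ 1.0678e+5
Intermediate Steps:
G = 32/25 (G = 3 - (-47 + 90)/(23 + 2) = 3 - 43/25 = 32/25 ≈ 1.2800)
M = -11
d = -11
B(321) + (322*(G - d) - 220) = 321² + (322*(32/25 - 1*(-11)) - 220) = 103041 + (322*(32/25 + 11) - 220) = 103041 + (322*(307/25) - 220) = 103041 + (98854/25 - 220) = 103041 + 93354/25 = 2669379/25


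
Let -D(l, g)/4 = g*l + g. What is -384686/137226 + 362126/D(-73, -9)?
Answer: -4224184049/29640816 ≈ -142.51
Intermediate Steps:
D(l, g) = -4*g - 4*g*l (D(l, g) = -4*(g*l + g) = -4*(g + g*l) = -4*g - 4*g*l)
-384686/137226 + 362126/D(-73, -9) = -384686/137226 + 362126/((-4*(-9)*(1 - 73))) = -384686*1/137226 + 362126/((-4*(-9)*(-72))) = -192343/68613 + 362126/(-2592) = -192343/68613 + 362126*(-1/2592) = -192343/68613 - 181063/1296 = -4224184049/29640816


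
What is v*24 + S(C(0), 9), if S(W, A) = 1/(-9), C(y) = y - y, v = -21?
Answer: -4537/9 ≈ -504.11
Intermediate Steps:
C(y) = 0
S(W, A) = -⅑
v*24 + S(C(0), 9) = -21*24 - ⅑ = -504 - ⅑ = -4537/9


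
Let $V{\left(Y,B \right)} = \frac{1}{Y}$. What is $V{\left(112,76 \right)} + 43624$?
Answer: $\frac{4885889}{112} \approx 43624.0$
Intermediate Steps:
$V{\left(112,76 \right)} + 43624 = \frac{1}{112} + 43624 = \frac{4885889}{112}$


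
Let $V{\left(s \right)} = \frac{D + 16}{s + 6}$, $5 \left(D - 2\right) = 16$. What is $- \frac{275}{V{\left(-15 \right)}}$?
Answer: $\frac{12375}{106} \approx 116.75$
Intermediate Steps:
$D = \frac{26}{5}$ ($D = 2 + \frac{1}{5} \cdot 16 = 2 + \frac{16}{5} = \frac{26}{5} \approx 5.2$)
$V{\left(s \right)} = \frac{106}{5 \left(6 + s\right)}$ ($V{\left(s \right)} = \frac{\frac{26}{5} + 16}{s + 6} = \frac{106}{5 \left(6 + s\right)}$)
$- \frac{275}{V{\left(-15 \right)}} = - \frac{275}{\frac{106}{5} \frac{1}{6 - 15}} = - \frac{275}{\frac{106}{5} \frac{1}{-9}} = - \frac{275}{\frac{106}{5} \left(- \frac{1}{9}\right)} = - \frac{275}{- \frac{106}{45}} = \left(-275\right) \left(- \frac{45}{106}\right) = \frac{12375}{106}$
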